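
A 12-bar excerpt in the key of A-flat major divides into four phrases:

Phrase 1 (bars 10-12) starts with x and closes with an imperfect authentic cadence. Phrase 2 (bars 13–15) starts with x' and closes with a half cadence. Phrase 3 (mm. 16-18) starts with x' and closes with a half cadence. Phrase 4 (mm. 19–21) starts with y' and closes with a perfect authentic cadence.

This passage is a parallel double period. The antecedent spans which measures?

measures 10–15

In a double period the four phrases pair into a large antecedent (phrases 1–2, ending half cadence) and a large consequent (phrases 3–4, ending perfect authentic cadence). The antecedent spans bars 10–15.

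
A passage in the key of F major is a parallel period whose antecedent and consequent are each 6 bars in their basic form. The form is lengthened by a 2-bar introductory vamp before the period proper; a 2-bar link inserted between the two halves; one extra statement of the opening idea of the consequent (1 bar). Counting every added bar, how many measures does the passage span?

Basic parallel period: 6 + 6 = 12 bars.
12 (basic form) + 2 (introduction) + 2 (link) + 1 (extra statement) = 17.

17 measures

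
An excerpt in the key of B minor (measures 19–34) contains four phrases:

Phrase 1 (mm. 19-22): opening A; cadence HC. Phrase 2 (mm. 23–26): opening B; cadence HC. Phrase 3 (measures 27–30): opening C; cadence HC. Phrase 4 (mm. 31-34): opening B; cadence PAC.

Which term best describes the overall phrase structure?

contrasting double period

Four phrases in two halves: the first half (mm. 19–26) ends with a half cadence, the second (mm. 27–34) with a perfect authentic cadence — a large antecedent–consequent pair, i.e. a double period.
Phrase 3 begins with different material from phrase 1, making it contrasting.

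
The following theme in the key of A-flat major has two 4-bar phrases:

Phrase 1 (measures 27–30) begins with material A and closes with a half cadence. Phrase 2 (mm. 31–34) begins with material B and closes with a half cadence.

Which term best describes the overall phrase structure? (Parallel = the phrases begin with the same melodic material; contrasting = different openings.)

phrase group

The second phrase closes with a half cadence, which is not stronger than the first phrase's half cadence; without a weak→strong cadential pair there is no antecedent–consequent relationship, so this is a phrase group rather than a period.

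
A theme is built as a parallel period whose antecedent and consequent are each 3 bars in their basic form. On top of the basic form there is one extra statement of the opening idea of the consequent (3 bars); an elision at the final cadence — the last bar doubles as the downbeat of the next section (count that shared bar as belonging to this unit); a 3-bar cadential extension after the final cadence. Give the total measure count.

Basic parallel period: 3 + 3 = 6 bars.
6 (basic form) + 3 (extra statement) + 3 (cadential extension) = 12.
The elision shares a bar with the next section but does not change this unit's count.

12 measures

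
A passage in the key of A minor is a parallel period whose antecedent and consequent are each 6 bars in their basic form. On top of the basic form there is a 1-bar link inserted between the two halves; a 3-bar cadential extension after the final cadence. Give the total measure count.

Basic parallel period: 6 + 6 = 12 bars.
12 (basic form) + 1 (link) + 3 (cadential extension) = 16.

16 measures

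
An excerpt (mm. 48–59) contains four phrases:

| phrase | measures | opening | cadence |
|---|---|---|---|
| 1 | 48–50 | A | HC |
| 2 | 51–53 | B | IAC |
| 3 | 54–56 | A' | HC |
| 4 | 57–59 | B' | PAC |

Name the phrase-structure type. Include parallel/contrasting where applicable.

Four phrases in two halves: the first half (mm. 48–53) ends with an imperfect authentic cadence, the second (bars 54-59) with a perfect authentic cadence — a large antecedent–consequent pair, i.e. a double period.
Phrase 3 begins with the same material as phrase 1, making it parallel.

parallel double period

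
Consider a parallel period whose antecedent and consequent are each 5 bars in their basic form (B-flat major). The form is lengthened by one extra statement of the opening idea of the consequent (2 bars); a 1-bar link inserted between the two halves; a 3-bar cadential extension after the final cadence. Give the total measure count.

Basic parallel period: 5 + 5 = 10 bars.
10 (basic form) + 2 (extra statement) + 1 (link) + 3 (cadential extension) = 16.

16 measures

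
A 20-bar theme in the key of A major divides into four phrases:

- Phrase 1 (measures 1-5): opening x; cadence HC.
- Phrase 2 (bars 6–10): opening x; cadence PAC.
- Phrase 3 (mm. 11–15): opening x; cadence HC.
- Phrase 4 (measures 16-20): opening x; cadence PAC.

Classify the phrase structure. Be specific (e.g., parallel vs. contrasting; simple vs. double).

repeated period

The cadence pattern HC–PAC–HC–PAC is weak–strong twice, and phrases 3–4 restate phrases 1–2: a period heard twice, not a double period (which would end weakly at phrase 2).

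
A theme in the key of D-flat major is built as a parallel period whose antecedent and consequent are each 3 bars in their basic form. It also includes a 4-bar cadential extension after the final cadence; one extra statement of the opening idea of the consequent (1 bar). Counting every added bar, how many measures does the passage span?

Basic parallel period: 3 + 3 = 6 bars.
6 (basic form) + 4 (cadential extension) + 1 (extra statement) = 11.

11 measures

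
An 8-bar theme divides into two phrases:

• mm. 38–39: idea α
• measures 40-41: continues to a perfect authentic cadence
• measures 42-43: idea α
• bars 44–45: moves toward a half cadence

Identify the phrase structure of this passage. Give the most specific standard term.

The second phrase closes with a half cadence, which is not stronger than the first phrase's perfect authentic cadence; without a weak→strong cadential pair there is no antecedent–consequent relationship, so this is a phrase group rather than a period.

phrase group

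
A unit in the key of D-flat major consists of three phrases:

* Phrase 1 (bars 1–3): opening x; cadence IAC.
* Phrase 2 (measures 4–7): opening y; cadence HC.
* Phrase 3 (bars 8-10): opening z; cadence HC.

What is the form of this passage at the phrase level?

The final phrase closes with a half cadence, which is not stronger than the preceding half cadence; the 3 phrases lack an overall antecedent–consequent design and so form a phrase group.

phrase group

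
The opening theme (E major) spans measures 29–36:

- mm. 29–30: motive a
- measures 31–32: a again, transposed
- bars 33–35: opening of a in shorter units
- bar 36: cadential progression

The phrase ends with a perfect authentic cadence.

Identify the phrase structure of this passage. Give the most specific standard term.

sentence

Basic idea (bars 29–30) + its repetition (bars 31-32) form the presentation; fragmentation and cadence (mm. 33–36) form the continuation — the 8-bar whole is a sentence.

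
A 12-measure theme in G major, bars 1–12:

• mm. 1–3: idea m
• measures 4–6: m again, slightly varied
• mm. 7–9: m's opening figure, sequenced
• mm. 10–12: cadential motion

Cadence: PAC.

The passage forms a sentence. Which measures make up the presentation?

measures 1–6

The presentation of a sentence is the basic idea (measures 1–3) plus its repetition (mm. 4-6); the presentation is therefore bars 1–6.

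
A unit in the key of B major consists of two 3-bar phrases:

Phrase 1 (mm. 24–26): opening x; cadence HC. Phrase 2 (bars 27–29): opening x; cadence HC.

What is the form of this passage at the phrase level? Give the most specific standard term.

Both phrases have the same opening (x) and the same cadence (half cadence): the second is a restatement, not a consequent, so this is a repeated phrase rather than a period.

repeated phrase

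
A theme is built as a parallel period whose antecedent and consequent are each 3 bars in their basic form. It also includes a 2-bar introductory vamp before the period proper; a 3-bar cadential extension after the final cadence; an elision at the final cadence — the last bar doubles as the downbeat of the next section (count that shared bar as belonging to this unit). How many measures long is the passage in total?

Basic parallel period: 3 + 3 = 6 bars.
6 (basic form) + 2 (introduction) + 3 (cadential extension) = 11.
The elision shares a bar with the next section but does not change this unit's count.

11 measures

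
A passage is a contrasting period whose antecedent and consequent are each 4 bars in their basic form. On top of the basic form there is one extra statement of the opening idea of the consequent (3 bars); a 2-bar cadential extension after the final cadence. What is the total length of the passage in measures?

Basic contrasting period: 4 + 4 = 8 bars.
8 (basic form) + 3 (extra statement) + 2 (cadential extension) = 13.

13 measures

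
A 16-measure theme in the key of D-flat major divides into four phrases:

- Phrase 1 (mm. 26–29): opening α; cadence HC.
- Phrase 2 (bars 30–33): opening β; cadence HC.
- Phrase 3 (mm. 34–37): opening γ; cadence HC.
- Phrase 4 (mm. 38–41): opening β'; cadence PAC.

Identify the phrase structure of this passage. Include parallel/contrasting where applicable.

Four phrases in two halves: the first half (measures 26–33) ends with a half cadence, the second (measures 34-41) with a perfect authentic cadence — a large antecedent–consequent pair, i.e. a double period.
Phrase 3 begins with different material from phrase 1, making it contrasting.

contrasting double period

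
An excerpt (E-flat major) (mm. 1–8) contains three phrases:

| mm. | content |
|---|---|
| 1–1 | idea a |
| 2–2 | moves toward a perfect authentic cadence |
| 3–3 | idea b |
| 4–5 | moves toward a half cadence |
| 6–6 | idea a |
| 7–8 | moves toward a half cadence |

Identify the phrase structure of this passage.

phrase group

The final phrase closes with a half cadence, which is not stronger than the preceding half cadence; the 3 phrases lack an overall antecedent–consequent design and so form a phrase group.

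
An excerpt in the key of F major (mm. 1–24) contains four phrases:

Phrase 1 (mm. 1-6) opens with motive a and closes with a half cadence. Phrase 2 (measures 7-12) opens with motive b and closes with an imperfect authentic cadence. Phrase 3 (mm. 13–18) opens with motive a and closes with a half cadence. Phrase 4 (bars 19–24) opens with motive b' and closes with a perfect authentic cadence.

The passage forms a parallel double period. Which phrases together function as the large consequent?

phrases 3 and 4

In a double period the first pair of phrases (ending imperfect authentic cadence) is the large antecedent and the second pair (ending perfect authentic cadence) is the large consequent; the consequent is phrases 3 and 4.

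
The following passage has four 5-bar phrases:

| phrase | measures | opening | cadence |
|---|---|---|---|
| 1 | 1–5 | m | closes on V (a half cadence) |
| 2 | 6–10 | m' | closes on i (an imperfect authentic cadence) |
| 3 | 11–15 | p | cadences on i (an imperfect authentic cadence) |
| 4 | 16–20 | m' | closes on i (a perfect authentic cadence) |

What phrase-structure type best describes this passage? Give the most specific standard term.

Four phrases in two halves: the first half (mm. 1-10) ends with an imperfect authentic cadence, the second (mm. 11-20) with a perfect authentic cadence — a large antecedent–consequent pair, i.e. a double period.
Phrase 3 begins with different material from phrase 1, making it contrasting.

contrasting double period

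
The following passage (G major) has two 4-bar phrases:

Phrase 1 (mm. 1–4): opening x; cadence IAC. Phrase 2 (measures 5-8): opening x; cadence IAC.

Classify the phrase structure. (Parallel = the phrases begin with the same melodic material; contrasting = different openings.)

Both phrases have the same opening (x) and the same cadence (imperfect authentic cadence): the second is a restatement, not a consequent, so this is a repeated phrase rather than a period.

repeated phrase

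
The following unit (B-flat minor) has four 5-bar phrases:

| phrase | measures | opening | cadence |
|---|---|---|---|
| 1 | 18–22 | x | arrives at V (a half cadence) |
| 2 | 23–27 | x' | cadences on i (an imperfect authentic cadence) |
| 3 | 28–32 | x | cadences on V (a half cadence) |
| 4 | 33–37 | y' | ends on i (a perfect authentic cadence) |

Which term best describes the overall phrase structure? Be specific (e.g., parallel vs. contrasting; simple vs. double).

Four phrases in two halves: the first half (mm. 18–27) ends with an imperfect authentic cadence, the second (mm. 28-37) with a perfect authentic cadence — a large antecedent–consequent pair, i.e. a double period.
Phrase 3 begins with the same material as phrase 1, making it parallel.

parallel double period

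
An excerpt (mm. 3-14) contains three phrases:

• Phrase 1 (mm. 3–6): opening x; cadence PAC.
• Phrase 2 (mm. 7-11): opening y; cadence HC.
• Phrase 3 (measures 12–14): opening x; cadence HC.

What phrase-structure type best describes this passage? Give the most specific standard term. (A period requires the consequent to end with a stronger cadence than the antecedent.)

phrase group

The final phrase closes with a half cadence, which is not stronger than the preceding half cadence; the 3 phrases lack an overall antecedent–consequent design and so form a phrase group.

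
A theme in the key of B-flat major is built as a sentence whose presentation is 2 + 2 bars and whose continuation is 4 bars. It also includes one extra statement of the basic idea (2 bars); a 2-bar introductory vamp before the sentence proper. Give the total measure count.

12 measures

Basic sentence: 2 + 2 + 4 = 8 bars.
8 (basic form) + 2 (extra statement) + 2 (introduction) = 12.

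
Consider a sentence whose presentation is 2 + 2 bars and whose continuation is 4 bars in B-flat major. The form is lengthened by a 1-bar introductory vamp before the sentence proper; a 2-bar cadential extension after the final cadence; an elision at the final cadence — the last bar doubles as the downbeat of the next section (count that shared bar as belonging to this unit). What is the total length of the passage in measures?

Basic sentence: 2 + 2 + 4 = 8 bars.
8 (basic form) + 1 (introduction) + 2 (cadential extension) = 11.
The elision shares a bar with the next section but does not change this unit's count.

11 measures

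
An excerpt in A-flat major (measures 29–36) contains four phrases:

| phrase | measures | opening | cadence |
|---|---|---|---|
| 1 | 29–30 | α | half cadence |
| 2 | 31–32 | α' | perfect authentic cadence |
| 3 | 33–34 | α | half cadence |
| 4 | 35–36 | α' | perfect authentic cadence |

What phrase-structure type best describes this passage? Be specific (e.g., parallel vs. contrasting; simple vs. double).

The cadence pattern HC–PAC–HC–PAC is weak–strong twice, and phrases 3–4 restate phrases 1–2: a period heard twice, not a double period (which would end weakly at phrase 2).

repeated period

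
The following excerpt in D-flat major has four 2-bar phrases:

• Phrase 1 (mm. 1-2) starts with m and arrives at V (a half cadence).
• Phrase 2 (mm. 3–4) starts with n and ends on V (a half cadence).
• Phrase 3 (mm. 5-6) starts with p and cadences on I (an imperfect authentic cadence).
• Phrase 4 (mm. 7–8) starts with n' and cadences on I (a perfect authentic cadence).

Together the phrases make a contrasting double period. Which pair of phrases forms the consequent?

phrases 3 and 4

In a double period the first pair of phrases (ending half cadence) is the large antecedent and the second pair (ending perfect authentic cadence) is the large consequent; the consequent is phrases 3 and 4.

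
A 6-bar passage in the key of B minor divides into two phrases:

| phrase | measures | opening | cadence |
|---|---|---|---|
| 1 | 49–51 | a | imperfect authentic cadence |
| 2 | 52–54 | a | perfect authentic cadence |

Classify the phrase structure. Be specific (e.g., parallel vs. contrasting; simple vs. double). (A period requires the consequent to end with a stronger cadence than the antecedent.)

parallel period

Phrase 1 ends with an imperfect authentic cadence (weaker) and phrase 2 with a perfect authentic cadence (stronger): antecedent + consequent = a period.
The two phrases open with the same material (a / a), so the period is parallel.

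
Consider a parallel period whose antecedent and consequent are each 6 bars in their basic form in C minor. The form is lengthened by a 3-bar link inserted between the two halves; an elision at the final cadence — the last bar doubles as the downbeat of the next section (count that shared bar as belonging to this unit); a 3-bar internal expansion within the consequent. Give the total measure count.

Basic parallel period: 6 + 6 = 12 bars.
12 (basic form) + 3 (link) + 3 (internal expansion) = 18.
The elision shares a bar with the next section but does not change this unit's count.

18 measures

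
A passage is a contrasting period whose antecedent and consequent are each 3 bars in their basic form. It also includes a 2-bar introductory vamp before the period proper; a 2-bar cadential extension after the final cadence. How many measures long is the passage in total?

10 measures

Basic contrasting period: 3 + 3 = 6 bars.
6 (basic form) + 2 (introduction) + 2 (cadential extension) = 10.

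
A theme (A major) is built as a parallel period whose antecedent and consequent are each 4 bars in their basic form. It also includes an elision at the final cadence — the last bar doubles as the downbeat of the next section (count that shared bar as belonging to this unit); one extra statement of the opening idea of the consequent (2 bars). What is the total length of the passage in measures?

10 measures

Basic parallel period: 4 + 4 = 8 bars.
8 (basic form) + 2 (extra statement) = 10.
The elision shares a bar with the next section but does not change this unit's count.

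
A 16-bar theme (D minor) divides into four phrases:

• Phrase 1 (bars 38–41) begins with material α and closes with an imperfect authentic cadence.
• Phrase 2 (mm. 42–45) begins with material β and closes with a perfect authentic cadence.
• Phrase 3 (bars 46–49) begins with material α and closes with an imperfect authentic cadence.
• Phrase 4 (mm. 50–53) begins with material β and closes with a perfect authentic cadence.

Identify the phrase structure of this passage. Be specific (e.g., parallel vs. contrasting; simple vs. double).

repeated period

The cadence pattern IAC–PAC–IAC–PAC is weak–strong twice, and phrases 3–4 restate phrases 1–2: a period heard twice, not a double period (which would end weakly at phrase 2).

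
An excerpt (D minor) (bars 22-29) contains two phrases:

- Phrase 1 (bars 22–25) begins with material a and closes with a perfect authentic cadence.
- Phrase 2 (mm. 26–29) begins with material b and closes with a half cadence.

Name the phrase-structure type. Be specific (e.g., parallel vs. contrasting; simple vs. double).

phrase group

The second phrase closes with a half cadence, which is not stronger than the first phrase's perfect authentic cadence; without a weak→strong cadential pair there is no antecedent–consequent relationship, so this is a phrase group rather than a period.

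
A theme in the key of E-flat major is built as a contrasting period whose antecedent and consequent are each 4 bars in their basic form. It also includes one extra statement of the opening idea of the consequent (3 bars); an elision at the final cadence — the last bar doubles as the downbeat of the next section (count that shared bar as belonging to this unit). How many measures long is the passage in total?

11 measures

Basic contrasting period: 4 + 4 = 8 bars.
8 (basic form) + 3 (extra statement) = 11.
The elision shares a bar with the next section but does not change this unit's count.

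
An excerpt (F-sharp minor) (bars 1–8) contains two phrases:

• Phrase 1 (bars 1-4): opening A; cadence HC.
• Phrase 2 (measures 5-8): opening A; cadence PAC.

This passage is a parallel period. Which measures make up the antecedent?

measures 1–4

The antecedent is the phrase ending with the weaker cadence (half cadence, phrase 1) and the consequent the one ending more conclusively (perfect authentic cadence, phrase 2); the antecedent is bars 1–4.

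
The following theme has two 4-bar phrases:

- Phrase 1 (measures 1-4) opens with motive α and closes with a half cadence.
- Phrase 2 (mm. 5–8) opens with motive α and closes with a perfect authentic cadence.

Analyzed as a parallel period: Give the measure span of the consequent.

measures 5–8

The antecedent is the phrase ending with the weaker cadence (half cadence, phrase 1) and the consequent the one ending more conclusively (perfect authentic cadence, phrase 2); the consequent is bars 5–8.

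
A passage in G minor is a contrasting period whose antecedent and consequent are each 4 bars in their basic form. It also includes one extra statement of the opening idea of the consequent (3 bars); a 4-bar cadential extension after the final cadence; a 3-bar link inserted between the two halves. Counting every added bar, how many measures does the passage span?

18 measures

Basic contrasting period: 4 + 4 = 8 bars.
8 (basic form) + 3 (extra statement) + 4 (cadential extension) + 3 (link) = 18.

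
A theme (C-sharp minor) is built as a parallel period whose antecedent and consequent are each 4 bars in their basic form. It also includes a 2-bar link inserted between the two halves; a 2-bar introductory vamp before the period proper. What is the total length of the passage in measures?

Basic parallel period: 4 + 4 = 8 bars.
8 (basic form) + 2 (link) + 2 (introduction) = 12.

12 measures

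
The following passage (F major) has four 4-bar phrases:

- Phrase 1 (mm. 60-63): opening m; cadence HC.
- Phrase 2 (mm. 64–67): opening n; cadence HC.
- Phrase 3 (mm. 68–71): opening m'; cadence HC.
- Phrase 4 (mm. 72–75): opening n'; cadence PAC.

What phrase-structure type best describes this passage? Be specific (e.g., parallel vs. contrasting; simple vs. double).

parallel double period

Four phrases in two halves: the first half (mm. 60–67) ends with a half cadence, the second (mm. 68-75) with a perfect authentic cadence — a large antecedent–consequent pair, i.e. a double period.
Phrase 3 begins with the same material as phrase 1, making it parallel.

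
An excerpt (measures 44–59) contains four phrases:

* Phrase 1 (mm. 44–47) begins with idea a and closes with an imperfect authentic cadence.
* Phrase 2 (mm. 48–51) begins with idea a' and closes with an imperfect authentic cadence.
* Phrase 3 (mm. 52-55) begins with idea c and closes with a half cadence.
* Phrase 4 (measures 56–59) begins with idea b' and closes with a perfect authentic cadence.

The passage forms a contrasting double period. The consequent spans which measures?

measures 52–59

In a double period the four phrases pair into a large antecedent (phrases 1–2, ending imperfect authentic cadence) and a large consequent (phrases 3–4, ending perfect authentic cadence). The consequent spans bars 52-59.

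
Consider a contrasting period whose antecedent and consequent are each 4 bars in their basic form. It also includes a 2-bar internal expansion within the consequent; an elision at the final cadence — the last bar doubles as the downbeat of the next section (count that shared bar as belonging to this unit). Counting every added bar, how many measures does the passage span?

10 measures

Basic contrasting period: 4 + 4 = 8 bars.
8 (basic form) + 2 (internal expansion) = 10.
The elision shares a bar with the next section but does not change this unit's count.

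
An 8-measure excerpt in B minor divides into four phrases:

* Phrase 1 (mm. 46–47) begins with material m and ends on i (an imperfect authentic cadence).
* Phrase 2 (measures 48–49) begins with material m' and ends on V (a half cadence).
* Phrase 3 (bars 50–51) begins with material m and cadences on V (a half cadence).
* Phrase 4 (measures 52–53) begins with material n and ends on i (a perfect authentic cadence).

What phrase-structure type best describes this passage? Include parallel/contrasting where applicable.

parallel double period

Four phrases in two halves: the first half (mm. 46–49) ends with a half cadence, the second (mm. 50-53) with a perfect authentic cadence — a large antecedent–consequent pair, i.e. a double period.
Phrase 3 begins with the same material as phrase 1, making it parallel.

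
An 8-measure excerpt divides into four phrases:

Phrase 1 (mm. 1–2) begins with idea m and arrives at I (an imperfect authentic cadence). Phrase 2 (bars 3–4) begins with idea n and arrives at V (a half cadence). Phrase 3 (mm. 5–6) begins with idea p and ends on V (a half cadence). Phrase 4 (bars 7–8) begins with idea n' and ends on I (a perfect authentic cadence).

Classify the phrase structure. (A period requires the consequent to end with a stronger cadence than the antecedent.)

Four phrases in two halves: the first half (bars 1–4) ends with a half cadence, the second (mm. 5–8) with a perfect authentic cadence — a large antecedent–consequent pair, i.e. a double period.
Phrase 3 begins with different material from phrase 1, making it contrasting.

contrasting double period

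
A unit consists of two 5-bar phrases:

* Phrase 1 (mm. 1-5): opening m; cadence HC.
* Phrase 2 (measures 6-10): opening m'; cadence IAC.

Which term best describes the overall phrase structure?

parallel period

Phrase 1 ends with a half cadence (weaker) and phrase 2 with an imperfect authentic cadence (stronger): antecedent + consequent = a period.
The two phrases open with the same material (m / m'), so the period is parallel.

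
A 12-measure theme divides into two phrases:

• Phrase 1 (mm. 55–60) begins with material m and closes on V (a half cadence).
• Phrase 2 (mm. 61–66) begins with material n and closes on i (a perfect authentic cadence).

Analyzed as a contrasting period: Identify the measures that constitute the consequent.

measures 61–66

The antecedent is the phrase ending with the weaker cadence (half cadence, phrase 1) and the consequent the one ending more conclusively (perfect authentic cadence, phrase 2); the consequent is measures 61–66.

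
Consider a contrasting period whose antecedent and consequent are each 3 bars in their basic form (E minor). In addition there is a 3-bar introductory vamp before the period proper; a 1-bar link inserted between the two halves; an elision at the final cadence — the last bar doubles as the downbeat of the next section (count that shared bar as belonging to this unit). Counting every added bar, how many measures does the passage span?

10 measures

Basic contrasting period: 3 + 3 = 6 bars.
6 (basic form) + 3 (introduction) + 1 (link) = 10.
The elision shares a bar with the next section but does not change this unit's count.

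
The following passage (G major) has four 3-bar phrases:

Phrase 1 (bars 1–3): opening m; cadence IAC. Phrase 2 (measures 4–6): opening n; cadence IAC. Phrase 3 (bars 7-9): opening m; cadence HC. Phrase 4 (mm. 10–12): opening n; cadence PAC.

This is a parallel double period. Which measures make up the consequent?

measures 7–12

In a double period the first pair of phrases (ending imperfect authentic cadence) is the large antecedent and the second pair (ending perfect authentic cadence) is the large consequent; the consequent is measures 7–12.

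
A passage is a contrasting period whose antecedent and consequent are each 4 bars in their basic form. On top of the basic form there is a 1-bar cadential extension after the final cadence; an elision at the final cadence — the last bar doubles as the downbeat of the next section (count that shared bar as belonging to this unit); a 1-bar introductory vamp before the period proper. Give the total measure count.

Basic contrasting period: 4 + 4 = 8 bars.
8 (basic form) + 1 (cadential extension) + 1 (introduction) = 10.
The elision shares a bar with the next section but does not change this unit's count.

10 measures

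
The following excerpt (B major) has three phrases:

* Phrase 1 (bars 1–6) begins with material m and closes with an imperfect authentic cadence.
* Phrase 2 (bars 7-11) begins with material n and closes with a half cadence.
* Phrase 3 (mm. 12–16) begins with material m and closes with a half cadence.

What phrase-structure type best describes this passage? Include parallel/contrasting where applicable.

phrase group

The final phrase closes with a half cadence, which is not stronger than the preceding half cadence; the 3 phrases lack an overall antecedent–consequent design and so form a phrase group.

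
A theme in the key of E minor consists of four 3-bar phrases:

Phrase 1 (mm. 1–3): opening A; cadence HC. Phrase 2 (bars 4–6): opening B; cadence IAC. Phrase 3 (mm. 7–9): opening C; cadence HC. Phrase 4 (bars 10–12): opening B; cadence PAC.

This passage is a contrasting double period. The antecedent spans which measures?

In a double period the four phrases pair into a large antecedent (phrases 1–2, ending imperfect authentic cadence) and a large consequent (phrases 3–4, ending perfect authentic cadence). The antecedent spans mm. 1–6.

measures 1–6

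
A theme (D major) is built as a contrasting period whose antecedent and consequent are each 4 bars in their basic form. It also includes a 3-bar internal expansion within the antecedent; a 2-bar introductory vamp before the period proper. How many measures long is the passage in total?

Basic contrasting period: 4 + 4 = 8 bars.
8 (basic form) + 3 (internal expansion) + 2 (introduction) = 13.

13 measures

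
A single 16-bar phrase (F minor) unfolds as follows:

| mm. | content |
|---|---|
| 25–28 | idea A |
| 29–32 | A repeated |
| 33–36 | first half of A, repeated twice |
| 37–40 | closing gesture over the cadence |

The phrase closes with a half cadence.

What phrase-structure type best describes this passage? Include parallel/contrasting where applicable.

sentence

Basic idea (measures 25–28) + its repetition (mm. 29-32) form the presentation; fragmentation and cadence (mm. 33-40) form the continuation — the 16-bar whole is a sentence.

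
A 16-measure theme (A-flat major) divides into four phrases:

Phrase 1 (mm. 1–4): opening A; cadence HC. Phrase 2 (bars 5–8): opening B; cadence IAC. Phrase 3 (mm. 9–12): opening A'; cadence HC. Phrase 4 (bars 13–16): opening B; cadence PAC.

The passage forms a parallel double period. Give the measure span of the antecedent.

measures 1–8

In a double period the first pair of phrases (ending imperfect authentic cadence) is the large antecedent and the second pair (ending perfect authentic cadence) is the large consequent; the antecedent is measures 1–8.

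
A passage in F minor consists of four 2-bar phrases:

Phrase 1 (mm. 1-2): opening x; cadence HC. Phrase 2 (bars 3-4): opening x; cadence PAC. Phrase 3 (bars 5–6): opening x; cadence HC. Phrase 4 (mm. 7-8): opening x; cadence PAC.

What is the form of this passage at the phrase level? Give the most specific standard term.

The cadence pattern HC–PAC–HC–PAC is weak–strong twice, and phrases 3–4 restate phrases 1–2: a period heard twice, not a double period (which would end weakly at phrase 2).

repeated period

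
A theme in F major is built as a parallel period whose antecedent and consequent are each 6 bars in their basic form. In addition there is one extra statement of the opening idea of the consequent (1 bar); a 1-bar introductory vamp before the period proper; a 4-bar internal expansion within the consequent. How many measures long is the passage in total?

Basic parallel period: 6 + 6 = 12 bars.
12 (basic form) + 1 (extra statement) + 1 (introduction) + 4 (internal expansion) = 18.

18 measures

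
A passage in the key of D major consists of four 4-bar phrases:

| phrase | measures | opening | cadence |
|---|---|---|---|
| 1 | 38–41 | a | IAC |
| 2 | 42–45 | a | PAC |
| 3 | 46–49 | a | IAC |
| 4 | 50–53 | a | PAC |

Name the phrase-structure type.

The cadence pattern IAC–PAC–IAC–PAC is weak–strong twice, and phrases 3–4 restate phrases 1–2: a period heard twice, not a double period (which would end weakly at phrase 2).

repeated period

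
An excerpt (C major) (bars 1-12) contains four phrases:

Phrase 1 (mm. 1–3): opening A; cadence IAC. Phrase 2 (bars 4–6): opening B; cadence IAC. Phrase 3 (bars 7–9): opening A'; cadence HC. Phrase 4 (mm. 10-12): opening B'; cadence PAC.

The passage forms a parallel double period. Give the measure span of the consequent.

measures 7–12

In a double period the first pair of phrases (ending imperfect authentic cadence) is the large antecedent and the second pair (ending perfect authentic cadence) is the large consequent; the consequent is measures 7–12.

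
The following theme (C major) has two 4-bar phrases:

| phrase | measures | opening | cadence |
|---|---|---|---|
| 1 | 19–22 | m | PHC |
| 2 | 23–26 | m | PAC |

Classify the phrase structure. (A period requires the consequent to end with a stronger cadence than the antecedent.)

Phrase 1 ends with a Phrygian half cadence (weaker) and phrase 2 with a perfect authentic cadence (stronger): antecedent + consequent = a period.
The two phrases open with the same material (m / m), so the period is parallel.

parallel period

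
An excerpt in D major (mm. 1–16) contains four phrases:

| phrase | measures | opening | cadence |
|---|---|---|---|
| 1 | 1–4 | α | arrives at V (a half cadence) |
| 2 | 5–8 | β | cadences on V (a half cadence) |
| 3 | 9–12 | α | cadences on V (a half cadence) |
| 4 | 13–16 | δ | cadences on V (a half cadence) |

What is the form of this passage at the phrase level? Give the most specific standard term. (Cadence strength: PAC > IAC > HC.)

Phrase 4 ends with a half cadence, no stronger than phrase 2's half cadence, so the four phrases do not form a double period; nor do phrases 3–4 duplicate 1–2, so it is not a repeated period. With no phrase reaching a conclusive cadence, the passage is a phrase group.

phrase group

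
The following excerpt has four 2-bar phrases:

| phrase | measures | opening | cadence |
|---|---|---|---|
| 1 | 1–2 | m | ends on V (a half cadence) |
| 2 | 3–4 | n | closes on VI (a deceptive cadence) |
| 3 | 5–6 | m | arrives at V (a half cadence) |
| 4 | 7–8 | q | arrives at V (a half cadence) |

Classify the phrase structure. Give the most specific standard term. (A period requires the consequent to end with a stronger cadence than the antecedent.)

phrase group

Phrase 4 ends with a half cadence, no stronger than phrase 2's deceptive cadence, so the four phrases do not form a double period; nor do phrases 3–4 duplicate 1–2, so it is not a repeated period. With no phrase reaching a conclusive cadence, the passage is a phrase group.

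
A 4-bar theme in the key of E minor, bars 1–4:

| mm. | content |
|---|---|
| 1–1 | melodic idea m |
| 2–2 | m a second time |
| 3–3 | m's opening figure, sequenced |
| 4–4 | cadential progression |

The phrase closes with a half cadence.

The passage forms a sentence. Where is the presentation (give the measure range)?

measures 1–2

The presentation of a sentence is the basic idea (m. 1) plus its repetition (m. 2); the presentation is therefore mm. 1–2.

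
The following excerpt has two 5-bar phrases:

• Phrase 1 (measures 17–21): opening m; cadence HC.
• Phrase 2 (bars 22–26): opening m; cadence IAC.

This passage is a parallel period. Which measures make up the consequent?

The antecedent is the phrase ending with the weaker cadence (half cadence, phrase 1) and the consequent the one ending more conclusively (imperfect authentic cadence, phrase 2); the consequent is measures 22–26.

measures 22–26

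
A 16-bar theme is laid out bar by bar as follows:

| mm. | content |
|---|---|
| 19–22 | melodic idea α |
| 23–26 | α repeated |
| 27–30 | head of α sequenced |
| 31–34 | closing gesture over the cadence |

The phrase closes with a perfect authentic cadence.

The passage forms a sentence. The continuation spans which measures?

After the presentation (bars 19–26), the continuation covers the fragmentation through the cadence: bars 27–34.

measures 27–34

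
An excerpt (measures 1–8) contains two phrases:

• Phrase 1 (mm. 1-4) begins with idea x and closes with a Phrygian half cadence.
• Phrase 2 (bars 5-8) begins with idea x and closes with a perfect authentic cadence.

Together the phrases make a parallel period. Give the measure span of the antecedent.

measures 1–4

The phrase ending with the weaker cadence (Phrygian half cadence) is the antecedent; the one ending more conclusively (perfect authentic cadence) is the consequent. The antecedent is measures 1–4.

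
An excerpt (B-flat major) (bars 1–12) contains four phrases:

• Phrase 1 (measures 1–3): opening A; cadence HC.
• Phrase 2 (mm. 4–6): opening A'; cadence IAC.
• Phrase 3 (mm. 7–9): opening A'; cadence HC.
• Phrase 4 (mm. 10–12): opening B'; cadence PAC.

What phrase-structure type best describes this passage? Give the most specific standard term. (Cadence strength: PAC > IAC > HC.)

parallel double period

Four phrases in two halves: the first half (mm. 1–6) ends with an imperfect authentic cadence, the second (measures 7-12) with a perfect authentic cadence — a large antecedent–consequent pair, i.e. a double period.
Phrase 3 begins with the same material as phrase 1, making it parallel.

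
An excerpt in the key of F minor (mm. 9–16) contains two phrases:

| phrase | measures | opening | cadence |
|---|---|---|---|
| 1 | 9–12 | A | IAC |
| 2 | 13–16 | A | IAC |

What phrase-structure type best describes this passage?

Both phrases have the same opening (A) and the same cadence (imperfect authentic cadence): the second is a restatement, not a consequent, so this is a repeated phrase rather than a period.

repeated phrase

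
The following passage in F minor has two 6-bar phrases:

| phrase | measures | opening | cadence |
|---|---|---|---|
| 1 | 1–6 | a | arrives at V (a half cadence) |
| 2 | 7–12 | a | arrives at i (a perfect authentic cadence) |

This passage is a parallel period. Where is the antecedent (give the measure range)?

The antecedent is the phrase ending with the weaker cadence (half cadence, phrase 1) and the consequent the one ending more conclusively (perfect authentic cadence, phrase 2); the antecedent is measures 1–6.

measures 1–6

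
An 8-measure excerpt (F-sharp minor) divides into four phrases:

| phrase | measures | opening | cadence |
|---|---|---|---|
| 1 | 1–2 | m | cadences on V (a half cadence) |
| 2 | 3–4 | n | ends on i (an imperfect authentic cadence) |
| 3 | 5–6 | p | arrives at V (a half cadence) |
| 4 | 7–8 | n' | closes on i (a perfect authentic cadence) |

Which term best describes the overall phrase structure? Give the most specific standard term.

contrasting double period

Four phrases in two halves: the first half (measures 1–4) ends with an imperfect authentic cadence, the second (mm. 5–8) with a perfect authentic cadence — a large antecedent–consequent pair, i.e. a double period.
Phrase 3 begins with different material from phrase 1, making it contrasting.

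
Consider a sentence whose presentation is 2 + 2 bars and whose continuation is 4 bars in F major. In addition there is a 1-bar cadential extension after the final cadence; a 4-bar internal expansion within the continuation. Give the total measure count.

Basic sentence: 2 + 2 + 4 = 8 bars.
8 (basic form) + 1 (cadential extension) + 4 (internal expansion) = 13.

13 measures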